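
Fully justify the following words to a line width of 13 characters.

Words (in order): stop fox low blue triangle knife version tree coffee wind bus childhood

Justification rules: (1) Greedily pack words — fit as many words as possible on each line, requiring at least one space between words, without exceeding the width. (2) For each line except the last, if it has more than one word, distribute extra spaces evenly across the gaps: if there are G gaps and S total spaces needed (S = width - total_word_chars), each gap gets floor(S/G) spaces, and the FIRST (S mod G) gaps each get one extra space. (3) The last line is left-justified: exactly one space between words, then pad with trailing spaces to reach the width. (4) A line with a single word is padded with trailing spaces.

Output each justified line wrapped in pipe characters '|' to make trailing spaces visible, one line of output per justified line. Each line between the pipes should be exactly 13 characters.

Line 1: ['stop', 'fox', 'low'] (min_width=12, slack=1)
Line 2: ['blue', 'triangle'] (min_width=13, slack=0)
Line 3: ['knife', 'version'] (min_width=13, slack=0)
Line 4: ['tree', 'coffee'] (min_width=11, slack=2)
Line 5: ['wind', 'bus'] (min_width=8, slack=5)
Line 6: ['childhood'] (min_width=9, slack=4)

Answer: |stop  fox low|
|blue triangle|
|knife version|
|tree   coffee|
|wind      bus|
|childhood    |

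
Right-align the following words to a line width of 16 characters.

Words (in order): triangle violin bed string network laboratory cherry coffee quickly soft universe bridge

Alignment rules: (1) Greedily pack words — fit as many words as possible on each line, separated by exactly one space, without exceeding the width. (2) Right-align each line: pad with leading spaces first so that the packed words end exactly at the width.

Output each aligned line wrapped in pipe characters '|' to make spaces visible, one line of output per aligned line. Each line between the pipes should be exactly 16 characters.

Line 1: ['triangle', 'violin'] (min_width=15, slack=1)
Line 2: ['bed', 'string'] (min_width=10, slack=6)
Line 3: ['network'] (min_width=7, slack=9)
Line 4: ['laboratory'] (min_width=10, slack=6)
Line 5: ['cherry', 'coffee'] (min_width=13, slack=3)
Line 6: ['quickly', 'soft'] (min_width=12, slack=4)
Line 7: ['universe', 'bridge'] (min_width=15, slack=1)

Answer: | triangle violin|
|      bed string|
|         network|
|      laboratory|
|   cherry coffee|
|    quickly soft|
| universe bridge|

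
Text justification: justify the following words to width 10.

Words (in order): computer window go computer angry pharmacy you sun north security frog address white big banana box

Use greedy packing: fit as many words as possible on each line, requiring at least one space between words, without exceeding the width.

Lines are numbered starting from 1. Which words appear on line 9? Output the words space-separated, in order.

Answer: frog

Derivation:
Line 1: ['computer'] (min_width=8, slack=2)
Line 2: ['window', 'go'] (min_width=9, slack=1)
Line 3: ['computer'] (min_width=8, slack=2)
Line 4: ['angry'] (min_width=5, slack=5)
Line 5: ['pharmacy'] (min_width=8, slack=2)
Line 6: ['you', 'sun'] (min_width=7, slack=3)
Line 7: ['north'] (min_width=5, slack=5)
Line 8: ['security'] (min_width=8, slack=2)
Line 9: ['frog'] (min_width=4, slack=6)
Line 10: ['address'] (min_width=7, slack=3)
Line 11: ['white', 'big'] (min_width=9, slack=1)
Line 12: ['banana', 'box'] (min_width=10, slack=0)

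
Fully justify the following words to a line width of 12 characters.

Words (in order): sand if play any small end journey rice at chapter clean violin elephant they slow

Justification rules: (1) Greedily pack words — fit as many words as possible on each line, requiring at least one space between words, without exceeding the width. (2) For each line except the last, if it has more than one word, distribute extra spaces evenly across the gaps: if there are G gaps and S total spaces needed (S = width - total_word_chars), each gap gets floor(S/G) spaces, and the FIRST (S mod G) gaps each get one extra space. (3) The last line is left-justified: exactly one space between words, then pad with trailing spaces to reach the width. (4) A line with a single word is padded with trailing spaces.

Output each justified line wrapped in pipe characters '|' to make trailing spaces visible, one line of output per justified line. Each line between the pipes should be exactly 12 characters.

Line 1: ['sand', 'if', 'play'] (min_width=12, slack=0)
Line 2: ['any', 'small'] (min_width=9, slack=3)
Line 3: ['end', 'journey'] (min_width=11, slack=1)
Line 4: ['rice', 'at'] (min_width=7, slack=5)
Line 5: ['chapter'] (min_width=7, slack=5)
Line 6: ['clean', 'violin'] (min_width=12, slack=0)
Line 7: ['elephant'] (min_width=8, slack=4)
Line 8: ['they', 'slow'] (min_width=9, slack=3)

Answer: |sand if play|
|any    small|
|end  journey|
|rice      at|
|chapter     |
|clean violin|
|elephant    |
|they slow   |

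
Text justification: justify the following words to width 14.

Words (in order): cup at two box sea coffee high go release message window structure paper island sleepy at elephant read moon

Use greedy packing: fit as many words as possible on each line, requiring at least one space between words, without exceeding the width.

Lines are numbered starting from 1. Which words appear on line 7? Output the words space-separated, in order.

Answer: paper island

Derivation:
Line 1: ['cup', 'at', 'two', 'box'] (min_width=14, slack=0)
Line 2: ['sea', 'coffee'] (min_width=10, slack=4)
Line 3: ['high', 'go'] (min_width=7, slack=7)
Line 4: ['release'] (min_width=7, slack=7)
Line 5: ['message', 'window'] (min_width=14, slack=0)
Line 6: ['structure'] (min_width=9, slack=5)
Line 7: ['paper', 'island'] (min_width=12, slack=2)
Line 8: ['sleepy', 'at'] (min_width=9, slack=5)
Line 9: ['elephant', 'read'] (min_width=13, slack=1)
Line 10: ['moon'] (min_width=4, slack=10)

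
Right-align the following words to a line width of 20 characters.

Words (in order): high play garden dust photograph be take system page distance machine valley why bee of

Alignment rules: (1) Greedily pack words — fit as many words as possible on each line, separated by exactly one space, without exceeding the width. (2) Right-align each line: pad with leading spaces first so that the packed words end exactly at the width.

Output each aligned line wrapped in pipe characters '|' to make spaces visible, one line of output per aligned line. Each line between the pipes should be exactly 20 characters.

Line 1: ['high', 'play', 'garden'] (min_width=16, slack=4)
Line 2: ['dust', 'photograph', 'be'] (min_width=18, slack=2)
Line 3: ['take', 'system', 'page'] (min_width=16, slack=4)
Line 4: ['distance', 'machine'] (min_width=16, slack=4)
Line 5: ['valley', 'why', 'bee', 'of'] (min_width=17, slack=3)

Answer: |    high play garden|
|  dust photograph be|
|    take system page|
|    distance machine|
|   valley why bee of|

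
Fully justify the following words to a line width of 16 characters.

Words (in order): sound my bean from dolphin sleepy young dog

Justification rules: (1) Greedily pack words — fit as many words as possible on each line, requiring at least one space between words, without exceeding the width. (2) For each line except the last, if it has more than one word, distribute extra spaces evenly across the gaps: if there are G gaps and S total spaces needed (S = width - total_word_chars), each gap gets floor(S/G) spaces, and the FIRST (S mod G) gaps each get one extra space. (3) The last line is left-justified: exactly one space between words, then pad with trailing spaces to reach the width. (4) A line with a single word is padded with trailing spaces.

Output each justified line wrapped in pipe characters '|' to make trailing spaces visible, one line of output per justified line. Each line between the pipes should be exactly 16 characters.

Answer: |sound   my  bean|
|from     dolphin|
|sleepy young dog|

Derivation:
Line 1: ['sound', 'my', 'bean'] (min_width=13, slack=3)
Line 2: ['from', 'dolphin'] (min_width=12, slack=4)
Line 3: ['sleepy', 'young', 'dog'] (min_width=16, slack=0)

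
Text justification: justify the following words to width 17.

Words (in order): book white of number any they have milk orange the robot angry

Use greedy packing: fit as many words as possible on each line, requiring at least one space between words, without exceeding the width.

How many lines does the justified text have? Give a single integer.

Answer: 4

Derivation:
Line 1: ['book', 'white', 'of'] (min_width=13, slack=4)
Line 2: ['number', 'any', 'they'] (min_width=15, slack=2)
Line 3: ['have', 'milk', 'orange'] (min_width=16, slack=1)
Line 4: ['the', 'robot', 'angry'] (min_width=15, slack=2)
Total lines: 4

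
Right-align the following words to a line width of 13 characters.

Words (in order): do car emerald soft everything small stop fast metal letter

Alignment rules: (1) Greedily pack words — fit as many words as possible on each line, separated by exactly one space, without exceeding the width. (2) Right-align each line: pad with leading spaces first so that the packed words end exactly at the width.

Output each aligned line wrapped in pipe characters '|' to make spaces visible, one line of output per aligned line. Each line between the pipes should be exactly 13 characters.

Answer: |       do car|
| emerald soft|
|   everything|
|   small stop|
|   fast metal|
|       letter|

Derivation:
Line 1: ['do', 'car'] (min_width=6, slack=7)
Line 2: ['emerald', 'soft'] (min_width=12, slack=1)
Line 3: ['everything'] (min_width=10, slack=3)
Line 4: ['small', 'stop'] (min_width=10, slack=3)
Line 5: ['fast', 'metal'] (min_width=10, slack=3)
Line 6: ['letter'] (min_width=6, slack=7)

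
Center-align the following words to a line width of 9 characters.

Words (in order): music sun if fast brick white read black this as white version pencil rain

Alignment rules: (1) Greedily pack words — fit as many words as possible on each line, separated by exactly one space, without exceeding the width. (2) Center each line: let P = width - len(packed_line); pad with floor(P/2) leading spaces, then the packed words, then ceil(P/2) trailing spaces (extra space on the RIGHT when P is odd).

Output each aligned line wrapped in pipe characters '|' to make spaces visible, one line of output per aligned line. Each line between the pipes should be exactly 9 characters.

Line 1: ['music', 'sun'] (min_width=9, slack=0)
Line 2: ['if', 'fast'] (min_width=7, slack=2)
Line 3: ['brick'] (min_width=5, slack=4)
Line 4: ['white'] (min_width=5, slack=4)
Line 5: ['read'] (min_width=4, slack=5)
Line 6: ['black'] (min_width=5, slack=4)
Line 7: ['this', 'as'] (min_width=7, slack=2)
Line 8: ['white'] (min_width=5, slack=4)
Line 9: ['version'] (min_width=7, slack=2)
Line 10: ['pencil'] (min_width=6, slack=3)
Line 11: ['rain'] (min_width=4, slack=5)

Answer: |music sun|
| if fast |
|  brick  |
|  white  |
|  read   |
|  black  |
| this as |
|  white  |
| version |
| pencil  |
|  rain   |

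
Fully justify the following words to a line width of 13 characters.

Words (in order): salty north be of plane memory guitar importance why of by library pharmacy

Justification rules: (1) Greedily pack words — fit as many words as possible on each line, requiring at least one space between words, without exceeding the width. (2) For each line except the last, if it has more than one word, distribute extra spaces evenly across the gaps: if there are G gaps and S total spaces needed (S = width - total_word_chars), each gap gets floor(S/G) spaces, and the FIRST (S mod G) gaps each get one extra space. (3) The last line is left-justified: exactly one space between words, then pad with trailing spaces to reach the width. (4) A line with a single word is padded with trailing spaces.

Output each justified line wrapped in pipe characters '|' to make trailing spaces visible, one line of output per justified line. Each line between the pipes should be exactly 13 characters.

Line 1: ['salty', 'north'] (min_width=11, slack=2)
Line 2: ['be', 'of', 'plane'] (min_width=11, slack=2)
Line 3: ['memory', 'guitar'] (min_width=13, slack=0)
Line 4: ['importance'] (min_width=10, slack=3)
Line 5: ['why', 'of', 'by'] (min_width=9, slack=4)
Line 6: ['library'] (min_width=7, slack=6)
Line 7: ['pharmacy'] (min_width=8, slack=5)

Answer: |salty   north|
|be  of  plane|
|memory guitar|
|importance   |
|why   of   by|
|library      |
|pharmacy     |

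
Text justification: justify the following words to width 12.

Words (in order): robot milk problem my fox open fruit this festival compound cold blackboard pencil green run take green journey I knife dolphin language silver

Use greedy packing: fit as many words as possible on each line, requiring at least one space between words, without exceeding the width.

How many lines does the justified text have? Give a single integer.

Line 1: ['robot', 'milk'] (min_width=10, slack=2)
Line 2: ['problem', 'my'] (min_width=10, slack=2)
Line 3: ['fox', 'open'] (min_width=8, slack=4)
Line 4: ['fruit', 'this'] (min_width=10, slack=2)
Line 5: ['festival'] (min_width=8, slack=4)
Line 6: ['compound'] (min_width=8, slack=4)
Line 7: ['cold'] (min_width=4, slack=8)
Line 8: ['blackboard'] (min_width=10, slack=2)
Line 9: ['pencil', 'green'] (min_width=12, slack=0)
Line 10: ['run', 'take'] (min_width=8, slack=4)
Line 11: ['green'] (min_width=5, slack=7)
Line 12: ['journey', 'I'] (min_width=9, slack=3)
Line 13: ['knife'] (min_width=5, slack=7)
Line 14: ['dolphin'] (min_width=7, slack=5)
Line 15: ['language'] (min_width=8, slack=4)
Line 16: ['silver'] (min_width=6, slack=6)
Total lines: 16

Answer: 16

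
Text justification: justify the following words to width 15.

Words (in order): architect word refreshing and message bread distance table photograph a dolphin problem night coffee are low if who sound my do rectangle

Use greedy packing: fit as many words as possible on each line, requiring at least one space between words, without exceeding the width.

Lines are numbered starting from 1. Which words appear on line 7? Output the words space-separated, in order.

Line 1: ['architect', 'word'] (min_width=14, slack=1)
Line 2: ['refreshing', 'and'] (min_width=14, slack=1)
Line 3: ['message', 'bread'] (min_width=13, slack=2)
Line 4: ['distance', 'table'] (min_width=14, slack=1)
Line 5: ['photograph', 'a'] (min_width=12, slack=3)
Line 6: ['dolphin', 'problem'] (min_width=15, slack=0)
Line 7: ['night', 'coffee'] (min_width=12, slack=3)
Line 8: ['are', 'low', 'if', 'who'] (min_width=14, slack=1)
Line 9: ['sound', 'my', 'do'] (min_width=11, slack=4)
Line 10: ['rectangle'] (min_width=9, slack=6)

Answer: night coffee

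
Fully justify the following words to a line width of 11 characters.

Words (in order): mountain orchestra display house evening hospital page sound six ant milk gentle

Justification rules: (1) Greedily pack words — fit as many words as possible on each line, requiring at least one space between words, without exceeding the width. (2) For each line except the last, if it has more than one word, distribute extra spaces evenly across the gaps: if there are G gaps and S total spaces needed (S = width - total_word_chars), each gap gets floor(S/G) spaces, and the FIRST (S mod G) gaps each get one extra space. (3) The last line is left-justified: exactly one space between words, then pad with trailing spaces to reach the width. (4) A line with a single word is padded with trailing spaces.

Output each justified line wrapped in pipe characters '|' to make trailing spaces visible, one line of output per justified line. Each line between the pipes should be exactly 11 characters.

Line 1: ['mountain'] (min_width=8, slack=3)
Line 2: ['orchestra'] (min_width=9, slack=2)
Line 3: ['display'] (min_width=7, slack=4)
Line 4: ['house'] (min_width=5, slack=6)
Line 5: ['evening'] (min_width=7, slack=4)
Line 6: ['hospital'] (min_width=8, slack=3)
Line 7: ['page', 'sound'] (min_width=10, slack=1)
Line 8: ['six', 'ant'] (min_width=7, slack=4)
Line 9: ['milk', 'gentle'] (min_width=11, slack=0)

Answer: |mountain   |
|orchestra  |
|display    |
|house      |
|evening    |
|hospital   |
|page  sound|
|six     ant|
|milk gentle|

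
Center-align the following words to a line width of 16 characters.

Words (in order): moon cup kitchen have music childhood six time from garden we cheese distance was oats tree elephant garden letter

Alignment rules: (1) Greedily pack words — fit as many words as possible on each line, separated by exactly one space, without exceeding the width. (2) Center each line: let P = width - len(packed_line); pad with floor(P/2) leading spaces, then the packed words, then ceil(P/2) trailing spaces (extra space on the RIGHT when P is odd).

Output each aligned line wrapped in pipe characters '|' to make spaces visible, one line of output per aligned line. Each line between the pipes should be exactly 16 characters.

Answer: |moon cup kitchen|
|   have music   |
| childhood six  |
|time from garden|
|   we cheese    |
|  distance was  |
|   oats tree    |
|elephant garden |
|     letter     |

Derivation:
Line 1: ['moon', 'cup', 'kitchen'] (min_width=16, slack=0)
Line 2: ['have', 'music'] (min_width=10, slack=6)
Line 3: ['childhood', 'six'] (min_width=13, slack=3)
Line 4: ['time', 'from', 'garden'] (min_width=16, slack=0)
Line 5: ['we', 'cheese'] (min_width=9, slack=7)
Line 6: ['distance', 'was'] (min_width=12, slack=4)
Line 7: ['oats', 'tree'] (min_width=9, slack=7)
Line 8: ['elephant', 'garden'] (min_width=15, slack=1)
Line 9: ['letter'] (min_width=6, slack=10)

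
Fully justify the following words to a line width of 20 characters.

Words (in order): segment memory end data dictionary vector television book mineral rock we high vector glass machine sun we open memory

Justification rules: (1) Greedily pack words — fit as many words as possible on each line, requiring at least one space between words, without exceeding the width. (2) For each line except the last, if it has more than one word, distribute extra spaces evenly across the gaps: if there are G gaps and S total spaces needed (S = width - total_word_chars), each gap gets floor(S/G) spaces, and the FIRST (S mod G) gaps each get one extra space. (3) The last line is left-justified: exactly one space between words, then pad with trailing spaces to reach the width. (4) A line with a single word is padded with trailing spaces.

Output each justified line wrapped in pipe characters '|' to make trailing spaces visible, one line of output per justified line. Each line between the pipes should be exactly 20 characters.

Line 1: ['segment', 'memory', 'end'] (min_width=18, slack=2)
Line 2: ['data', 'dictionary'] (min_width=15, slack=5)
Line 3: ['vector', 'television'] (min_width=17, slack=3)
Line 4: ['book', 'mineral', 'rock', 'we'] (min_width=20, slack=0)
Line 5: ['high', 'vector', 'glass'] (min_width=17, slack=3)
Line 6: ['machine', 'sun', 'we', 'open'] (min_width=19, slack=1)
Line 7: ['memory'] (min_width=6, slack=14)

Answer: |segment  memory  end|
|data      dictionary|
|vector    television|
|book mineral rock we|
|high   vector  glass|
|machine  sun we open|
|memory              |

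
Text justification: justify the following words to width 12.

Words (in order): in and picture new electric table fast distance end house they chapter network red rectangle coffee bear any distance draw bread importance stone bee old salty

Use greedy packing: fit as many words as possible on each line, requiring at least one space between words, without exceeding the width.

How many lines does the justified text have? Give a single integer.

Line 1: ['in', 'and'] (min_width=6, slack=6)
Line 2: ['picture', 'new'] (min_width=11, slack=1)
Line 3: ['electric'] (min_width=8, slack=4)
Line 4: ['table', 'fast'] (min_width=10, slack=2)
Line 5: ['distance', 'end'] (min_width=12, slack=0)
Line 6: ['house', 'they'] (min_width=10, slack=2)
Line 7: ['chapter'] (min_width=7, slack=5)
Line 8: ['network', 'red'] (min_width=11, slack=1)
Line 9: ['rectangle'] (min_width=9, slack=3)
Line 10: ['coffee', 'bear'] (min_width=11, slack=1)
Line 11: ['any', 'distance'] (min_width=12, slack=0)
Line 12: ['draw', 'bread'] (min_width=10, slack=2)
Line 13: ['importance'] (min_width=10, slack=2)
Line 14: ['stone', 'bee'] (min_width=9, slack=3)
Line 15: ['old', 'salty'] (min_width=9, slack=3)
Total lines: 15

Answer: 15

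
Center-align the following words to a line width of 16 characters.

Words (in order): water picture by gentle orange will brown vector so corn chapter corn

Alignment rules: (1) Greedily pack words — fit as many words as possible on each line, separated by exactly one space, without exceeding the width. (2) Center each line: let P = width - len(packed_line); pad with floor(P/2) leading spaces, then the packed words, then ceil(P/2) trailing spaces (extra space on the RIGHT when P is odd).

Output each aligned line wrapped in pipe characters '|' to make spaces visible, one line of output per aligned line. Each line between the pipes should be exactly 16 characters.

Answer: |water picture by|
| gentle orange  |
|   will brown   |
| vector so corn |
|  chapter corn  |

Derivation:
Line 1: ['water', 'picture', 'by'] (min_width=16, slack=0)
Line 2: ['gentle', 'orange'] (min_width=13, slack=3)
Line 3: ['will', 'brown'] (min_width=10, slack=6)
Line 4: ['vector', 'so', 'corn'] (min_width=14, slack=2)
Line 5: ['chapter', 'corn'] (min_width=12, slack=4)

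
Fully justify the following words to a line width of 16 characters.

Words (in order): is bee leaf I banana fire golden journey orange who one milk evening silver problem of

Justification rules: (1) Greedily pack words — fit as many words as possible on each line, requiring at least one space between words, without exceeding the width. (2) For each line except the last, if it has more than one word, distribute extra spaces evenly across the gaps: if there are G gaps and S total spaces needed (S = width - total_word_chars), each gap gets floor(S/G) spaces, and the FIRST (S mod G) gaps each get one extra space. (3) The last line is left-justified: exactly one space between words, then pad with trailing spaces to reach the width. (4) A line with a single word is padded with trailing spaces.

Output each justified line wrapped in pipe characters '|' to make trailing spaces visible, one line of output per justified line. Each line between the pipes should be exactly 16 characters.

Answer: |is  bee  leaf  I|
|banana      fire|
|golden   journey|
|orange  who  one|
|milk     evening|
|silver   problem|
|of              |

Derivation:
Line 1: ['is', 'bee', 'leaf', 'I'] (min_width=13, slack=3)
Line 2: ['banana', 'fire'] (min_width=11, slack=5)
Line 3: ['golden', 'journey'] (min_width=14, slack=2)
Line 4: ['orange', 'who', 'one'] (min_width=14, slack=2)
Line 5: ['milk', 'evening'] (min_width=12, slack=4)
Line 6: ['silver', 'problem'] (min_width=14, slack=2)
Line 7: ['of'] (min_width=2, slack=14)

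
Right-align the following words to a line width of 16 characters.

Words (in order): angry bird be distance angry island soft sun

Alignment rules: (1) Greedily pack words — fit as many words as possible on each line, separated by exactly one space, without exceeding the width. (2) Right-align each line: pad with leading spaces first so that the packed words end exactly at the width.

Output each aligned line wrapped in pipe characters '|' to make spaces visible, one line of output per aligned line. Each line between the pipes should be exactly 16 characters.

Answer: |   angry bird be|
|  distance angry|
| island soft sun|

Derivation:
Line 1: ['angry', 'bird', 'be'] (min_width=13, slack=3)
Line 2: ['distance', 'angry'] (min_width=14, slack=2)
Line 3: ['island', 'soft', 'sun'] (min_width=15, slack=1)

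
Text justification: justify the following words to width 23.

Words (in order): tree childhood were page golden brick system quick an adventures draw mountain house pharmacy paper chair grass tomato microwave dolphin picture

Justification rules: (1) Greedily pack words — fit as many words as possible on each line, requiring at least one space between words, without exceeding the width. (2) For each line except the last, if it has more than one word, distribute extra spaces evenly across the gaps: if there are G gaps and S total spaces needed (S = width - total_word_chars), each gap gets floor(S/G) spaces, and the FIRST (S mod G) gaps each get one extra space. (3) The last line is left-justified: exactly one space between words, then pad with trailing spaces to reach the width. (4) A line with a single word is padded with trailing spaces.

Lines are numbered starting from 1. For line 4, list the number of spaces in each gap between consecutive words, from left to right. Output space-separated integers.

Line 1: ['tree', 'childhood', 'were'] (min_width=19, slack=4)
Line 2: ['page', 'golden', 'brick'] (min_width=17, slack=6)
Line 3: ['system', 'quick', 'an'] (min_width=15, slack=8)
Line 4: ['adventures', 'draw'] (min_width=15, slack=8)
Line 5: ['mountain', 'house', 'pharmacy'] (min_width=23, slack=0)
Line 6: ['paper', 'chair', 'grass'] (min_width=17, slack=6)
Line 7: ['tomato', 'microwave'] (min_width=16, slack=7)
Line 8: ['dolphin', 'picture'] (min_width=15, slack=8)

Answer: 9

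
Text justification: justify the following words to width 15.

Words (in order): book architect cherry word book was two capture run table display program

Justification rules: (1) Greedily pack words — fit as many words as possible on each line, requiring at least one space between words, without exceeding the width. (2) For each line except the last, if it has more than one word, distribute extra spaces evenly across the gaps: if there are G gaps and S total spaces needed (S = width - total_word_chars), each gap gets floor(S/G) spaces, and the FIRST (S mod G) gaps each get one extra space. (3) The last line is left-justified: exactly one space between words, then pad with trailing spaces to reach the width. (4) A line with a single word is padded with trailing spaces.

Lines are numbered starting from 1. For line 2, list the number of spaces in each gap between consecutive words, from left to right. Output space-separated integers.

Answer: 5

Derivation:
Line 1: ['book', 'architect'] (min_width=14, slack=1)
Line 2: ['cherry', 'word'] (min_width=11, slack=4)
Line 3: ['book', 'was', 'two'] (min_width=12, slack=3)
Line 4: ['capture', 'run'] (min_width=11, slack=4)
Line 5: ['table', 'display'] (min_width=13, slack=2)
Line 6: ['program'] (min_width=7, slack=8)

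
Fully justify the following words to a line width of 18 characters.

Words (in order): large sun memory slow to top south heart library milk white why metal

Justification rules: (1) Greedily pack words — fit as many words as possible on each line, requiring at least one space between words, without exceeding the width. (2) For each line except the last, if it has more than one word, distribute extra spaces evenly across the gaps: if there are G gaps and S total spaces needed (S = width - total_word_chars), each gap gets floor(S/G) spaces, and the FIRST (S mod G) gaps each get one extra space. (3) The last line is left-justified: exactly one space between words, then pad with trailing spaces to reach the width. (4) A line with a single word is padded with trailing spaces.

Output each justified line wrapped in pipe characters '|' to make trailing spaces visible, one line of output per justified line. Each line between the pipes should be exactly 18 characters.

Answer: |large  sun  memory|
|slow  to top south|
|heart library milk|
|white why metal   |

Derivation:
Line 1: ['large', 'sun', 'memory'] (min_width=16, slack=2)
Line 2: ['slow', 'to', 'top', 'south'] (min_width=17, slack=1)
Line 3: ['heart', 'library', 'milk'] (min_width=18, slack=0)
Line 4: ['white', 'why', 'metal'] (min_width=15, slack=3)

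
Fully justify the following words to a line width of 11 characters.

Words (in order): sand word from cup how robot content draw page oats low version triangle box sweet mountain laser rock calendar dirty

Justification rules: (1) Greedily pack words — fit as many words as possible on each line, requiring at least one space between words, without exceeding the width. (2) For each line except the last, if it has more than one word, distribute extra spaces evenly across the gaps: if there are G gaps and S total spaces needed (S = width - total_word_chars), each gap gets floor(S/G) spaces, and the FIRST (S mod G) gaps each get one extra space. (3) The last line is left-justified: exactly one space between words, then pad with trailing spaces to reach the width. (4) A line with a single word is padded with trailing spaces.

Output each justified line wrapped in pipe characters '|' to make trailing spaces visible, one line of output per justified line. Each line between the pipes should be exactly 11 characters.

Answer: |sand   word|
|from    cup|
|how   robot|
|content    |
|draw   page|
|oats    low|
|version    |
|triangle   |
|box   sweet|
|mountain   |
|laser  rock|
|calendar   |
|dirty      |

Derivation:
Line 1: ['sand', 'word'] (min_width=9, slack=2)
Line 2: ['from', 'cup'] (min_width=8, slack=3)
Line 3: ['how', 'robot'] (min_width=9, slack=2)
Line 4: ['content'] (min_width=7, slack=4)
Line 5: ['draw', 'page'] (min_width=9, slack=2)
Line 6: ['oats', 'low'] (min_width=8, slack=3)
Line 7: ['version'] (min_width=7, slack=4)
Line 8: ['triangle'] (min_width=8, slack=3)
Line 9: ['box', 'sweet'] (min_width=9, slack=2)
Line 10: ['mountain'] (min_width=8, slack=3)
Line 11: ['laser', 'rock'] (min_width=10, slack=1)
Line 12: ['calendar'] (min_width=8, slack=3)
Line 13: ['dirty'] (min_width=5, slack=6)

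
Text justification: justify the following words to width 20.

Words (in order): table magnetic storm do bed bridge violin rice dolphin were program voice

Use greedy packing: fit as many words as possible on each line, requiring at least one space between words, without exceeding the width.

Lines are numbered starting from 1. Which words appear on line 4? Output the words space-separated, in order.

Line 1: ['table', 'magnetic', 'storm'] (min_width=20, slack=0)
Line 2: ['do', 'bed', 'bridge', 'violin'] (min_width=20, slack=0)
Line 3: ['rice', 'dolphin', 'were'] (min_width=17, slack=3)
Line 4: ['program', 'voice'] (min_width=13, slack=7)

Answer: program voice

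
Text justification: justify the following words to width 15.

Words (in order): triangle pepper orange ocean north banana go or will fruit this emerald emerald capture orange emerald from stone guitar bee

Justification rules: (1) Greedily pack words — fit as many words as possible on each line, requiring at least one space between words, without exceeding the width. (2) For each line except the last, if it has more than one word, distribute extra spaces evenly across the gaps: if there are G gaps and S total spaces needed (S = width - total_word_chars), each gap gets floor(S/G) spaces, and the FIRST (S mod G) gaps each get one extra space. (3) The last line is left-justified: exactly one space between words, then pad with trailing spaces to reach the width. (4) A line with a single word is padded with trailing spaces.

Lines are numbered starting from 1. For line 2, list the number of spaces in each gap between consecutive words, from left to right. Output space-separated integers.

Line 1: ['triangle', 'pepper'] (min_width=15, slack=0)
Line 2: ['orange', 'ocean'] (min_width=12, slack=3)
Line 3: ['north', 'banana', 'go'] (min_width=15, slack=0)
Line 4: ['or', 'will', 'fruit'] (min_width=13, slack=2)
Line 5: ['this', 'emerald'] (min_width=12, slack=3)
Line 6: ['emerald', 'capture'] (min_width=15, slack=0)
Line 7: ['orange', 'emerald'] (min_width=14, slack=1)
Line 8: ['from', 'stone'] (min_width=10, slack=5)
Line 9: ['guitar', 'bee'] (min_width=10, slack=5)

Answer: 4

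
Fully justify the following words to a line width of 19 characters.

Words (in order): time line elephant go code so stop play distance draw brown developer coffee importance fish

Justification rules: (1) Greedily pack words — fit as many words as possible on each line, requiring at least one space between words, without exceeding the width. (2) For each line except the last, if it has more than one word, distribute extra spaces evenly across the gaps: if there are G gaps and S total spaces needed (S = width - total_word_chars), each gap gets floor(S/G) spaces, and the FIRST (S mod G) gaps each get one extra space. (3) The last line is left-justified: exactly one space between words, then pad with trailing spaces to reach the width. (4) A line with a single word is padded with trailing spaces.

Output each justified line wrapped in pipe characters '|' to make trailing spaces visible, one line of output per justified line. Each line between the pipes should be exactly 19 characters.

Answer: |time  line elephant|
|go   code  so  stop|
|play  distance draw|
|brown     developer|
|coffee   importance|
|fish               |

Derivation:
Line 1: ['time', 'line', 'elephant'] (min_width=18, slack=1)
Line 2: ['go', 'code', 'so', 'stop'] (min_width=15, slack=4)
Line 3: ['play', 'distance', 'draw'] (min_width=18, slack=1)
Line 4: ['brown', 'developer'] (min_width=15, slack=4)
Line 5: ['coffee', 'importance'] (min_width=17, slack=2)
Line 6: ['fish'] (min_width=4, slack=15)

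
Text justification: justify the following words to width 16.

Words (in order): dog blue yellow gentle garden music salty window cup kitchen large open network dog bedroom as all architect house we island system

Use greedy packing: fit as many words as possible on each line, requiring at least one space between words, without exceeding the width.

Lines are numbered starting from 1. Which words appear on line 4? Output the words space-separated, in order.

Line 1: ['dog', 'blue', 'yellow'] (min_width=15, slack=1)
Line 2: ['gentle', 'garden'] (min_width=13, slack=3)
Line 3: ['music', 'salty'] (min_width=11, slack=5)
Line 4: ['window', 'cup'] (min_width=10, slack=6)
Line 5: ['kitchen', 'large'] (min_width=13, slack=3)
Line 6: ['open', 'network', 'dog'] (min_width=16, slack=0)
Line 7: ['bedroom', 'as', 'all'] (min_width=14, slack=2)
Line 8: ['architect', 'house'] (min_width=15, slack=1)
Line 9: ['we', 'island', 'system'] (min_width=16, slack=0)

Answer: window cup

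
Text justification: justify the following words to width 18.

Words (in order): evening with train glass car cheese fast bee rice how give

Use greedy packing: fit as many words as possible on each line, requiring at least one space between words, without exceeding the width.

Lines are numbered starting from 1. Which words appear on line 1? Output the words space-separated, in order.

Answer: evening with train

Derivation:
Line 1: ['evening', 'with', 'train'] (min_width=18, slack=0)
Line 2: ['glass', 'car', 'cheese'] (min_width=16, slack=2)
Line 3: ['fast', 'bee', 'rice', 'how'] (min_width=17, slack=1)
Line 4: ['give'] (min_width=4, slack=14)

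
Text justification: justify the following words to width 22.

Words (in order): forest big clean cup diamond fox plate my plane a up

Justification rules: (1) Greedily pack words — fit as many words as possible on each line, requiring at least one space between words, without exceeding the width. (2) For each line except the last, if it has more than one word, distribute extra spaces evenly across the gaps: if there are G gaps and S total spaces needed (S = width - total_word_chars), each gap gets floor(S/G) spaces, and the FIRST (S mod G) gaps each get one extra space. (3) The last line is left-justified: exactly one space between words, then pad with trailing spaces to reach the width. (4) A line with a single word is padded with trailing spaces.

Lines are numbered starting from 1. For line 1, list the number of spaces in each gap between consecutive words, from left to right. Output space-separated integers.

Answer: 2 2 1

Derivation:
Line 1: ['forest', 'big', 'clean', 'cup'] (min_width=20, slack=2)
Line 2: ['diamond', 'fox', 'plate', 'my'] (min_width=20, slack=2)
Line 3: ['plane', 'a', 'up'] (min_width=10, slack=12)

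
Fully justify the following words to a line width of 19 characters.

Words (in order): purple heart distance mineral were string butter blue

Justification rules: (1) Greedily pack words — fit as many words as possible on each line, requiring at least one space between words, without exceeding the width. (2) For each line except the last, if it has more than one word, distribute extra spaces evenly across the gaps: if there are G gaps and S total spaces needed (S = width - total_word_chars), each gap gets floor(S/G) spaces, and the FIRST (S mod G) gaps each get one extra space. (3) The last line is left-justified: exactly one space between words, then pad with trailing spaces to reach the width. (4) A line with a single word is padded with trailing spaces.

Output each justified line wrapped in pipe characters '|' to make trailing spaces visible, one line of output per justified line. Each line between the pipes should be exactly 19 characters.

Line 1: ['purple', 'heart'] (min_width=12, slack=7)
Line 2: ['distance', 'mineral'] (min_width=16, slack=3)
Line 3: ['were', 'string', 'butter'] (min_width=18, slack=1)
Line 4: ['blue'] (min_width=4, slack=15)

Answer: |purple        heart|
|distance    mineral|
|were  string butter|
|blue               |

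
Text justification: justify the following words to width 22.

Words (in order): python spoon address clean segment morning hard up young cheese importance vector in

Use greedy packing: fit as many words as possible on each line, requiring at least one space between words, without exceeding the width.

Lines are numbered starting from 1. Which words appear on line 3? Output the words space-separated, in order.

Line 1: ['python', 'spoon', 'address'] (min_width=20, slack=2)
Line 2: ['clean', 'segment', 'morning'] (min_width=21, slack=1)
Line 3: ['hard', 'up', 'young', 'cheese'] (min_width=20, slack=2)
Line 4: ['importance', 'vector', 'in'] (min_width=20, slack=2)

Answer: hard up young cheese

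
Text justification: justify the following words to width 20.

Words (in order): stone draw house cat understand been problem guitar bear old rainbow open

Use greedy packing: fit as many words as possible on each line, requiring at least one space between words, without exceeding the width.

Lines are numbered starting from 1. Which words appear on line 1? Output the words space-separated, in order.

Line 1: ['stone', 'draw', 'house', 'cat'] (min_width=20, slack=0)
Line 2: ['understand', 'been'] (min_width=15, slack=5)
Line 3: ['problem', 'guitar', 'bear'] (min_width=19, slack=1)
Line 4: ['old', 'rainbow', 'open'] (min_width=16, slack=4)

Answer: stone draw house cat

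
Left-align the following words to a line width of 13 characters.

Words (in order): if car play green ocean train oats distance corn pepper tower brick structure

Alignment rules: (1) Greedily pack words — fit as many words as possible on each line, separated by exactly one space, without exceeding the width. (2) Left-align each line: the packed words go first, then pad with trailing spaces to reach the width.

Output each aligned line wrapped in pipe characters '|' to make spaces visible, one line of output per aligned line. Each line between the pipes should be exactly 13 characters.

Answer: |if car play  |
|green ocean  |
|train oats   |
|distance corn|
|pepper tower |
|brick        |
|structure    |

Derivation:
Line 1: ['if', 'car', 'play'] (min_width=11, slack=2)
Line 2: ['green', 'ocean'] (min_width=11, slack=2)
Line 3: ['train', 'oats'] (min_width=10, slack=3)
Line 4: ['distance', 'corn'] (min_width=13, slack=0)
Line 5: ['pepper', 'tower'] (min_width=12, slack=1)
Line 6: ['brick'] (min_width=5, slack=8)
Line 7: ['structure'] (min_width=9, slack=4)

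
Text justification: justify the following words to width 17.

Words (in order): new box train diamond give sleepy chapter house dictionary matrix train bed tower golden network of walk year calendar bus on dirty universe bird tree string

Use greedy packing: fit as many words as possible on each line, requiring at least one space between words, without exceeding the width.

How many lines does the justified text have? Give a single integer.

Line 1: ['new', 'box', 'train'] (min_width=13, slack=4)
Line 2: ['diamond', 'give'] (min_width=12, slack=5)
Line 3: ['sleepy', 'chapter'] (min_width=14, slack=3)
Line 4: ['house', 'dictionary'] (min_width=16, slack=1)
Line 5: ['matrix', 'train', 'bed'] (min_width=16, slack=1)
Line 6: ['tower', 'golden'] (min_width=12, slack=5)
Line 7: ['network', 'of', 'walk'] (min_width=15, slack=2)
Line 8: ['year', 'calendar', 'bus'] (min_width=17, slack=0)
Line 9: ['on', 'dirty', 'universe'] (min_width=17, slack=0)
Line 10: ['bird', 'tree', 'string'] (min_width=16, slack=1)
Total lines: 10

Answer: 10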